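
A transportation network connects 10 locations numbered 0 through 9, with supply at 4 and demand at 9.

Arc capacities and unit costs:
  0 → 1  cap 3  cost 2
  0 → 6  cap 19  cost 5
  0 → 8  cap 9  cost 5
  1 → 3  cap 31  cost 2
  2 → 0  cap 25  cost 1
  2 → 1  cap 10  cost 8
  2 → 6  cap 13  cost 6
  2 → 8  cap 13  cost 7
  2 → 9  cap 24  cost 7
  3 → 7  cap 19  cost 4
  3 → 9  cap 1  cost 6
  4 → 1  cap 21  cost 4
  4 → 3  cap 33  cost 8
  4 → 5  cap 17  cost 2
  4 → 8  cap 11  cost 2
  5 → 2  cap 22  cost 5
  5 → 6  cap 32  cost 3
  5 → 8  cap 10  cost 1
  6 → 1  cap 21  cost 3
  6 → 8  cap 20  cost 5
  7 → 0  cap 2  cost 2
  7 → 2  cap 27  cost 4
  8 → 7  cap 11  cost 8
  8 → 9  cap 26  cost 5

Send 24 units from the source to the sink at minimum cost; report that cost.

shortest-cost path #1: 4→8→9 push 11 @ unit cost 7 (adds 77)
shortest-cost path #2: 4→5→8→9 push 10 @ unit cost 8 (adds 80)
shortest-cost path #3: 4→1→3→9 push 1 @ unit cost 12 (adds 12)
shortest-cost path #4: 4→5→2→9 push 2 @ unit cost 14 (adds 28)
total cost = 197

Minimum cost for 24 units: 197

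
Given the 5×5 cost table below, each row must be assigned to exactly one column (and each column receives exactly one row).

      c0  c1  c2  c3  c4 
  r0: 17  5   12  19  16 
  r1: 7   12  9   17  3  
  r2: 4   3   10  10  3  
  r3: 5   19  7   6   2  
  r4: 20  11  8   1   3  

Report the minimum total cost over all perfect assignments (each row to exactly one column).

Minimum assignment cost: 20

optimal assignment: row0→col1 (cost 5), row1→col4 (cost 3), row2→col0 (cost 4), row3→col2 (cost 7), row4→col3 (cost 1)
total = 5 + 3 + 4 + 7 + 1 = 20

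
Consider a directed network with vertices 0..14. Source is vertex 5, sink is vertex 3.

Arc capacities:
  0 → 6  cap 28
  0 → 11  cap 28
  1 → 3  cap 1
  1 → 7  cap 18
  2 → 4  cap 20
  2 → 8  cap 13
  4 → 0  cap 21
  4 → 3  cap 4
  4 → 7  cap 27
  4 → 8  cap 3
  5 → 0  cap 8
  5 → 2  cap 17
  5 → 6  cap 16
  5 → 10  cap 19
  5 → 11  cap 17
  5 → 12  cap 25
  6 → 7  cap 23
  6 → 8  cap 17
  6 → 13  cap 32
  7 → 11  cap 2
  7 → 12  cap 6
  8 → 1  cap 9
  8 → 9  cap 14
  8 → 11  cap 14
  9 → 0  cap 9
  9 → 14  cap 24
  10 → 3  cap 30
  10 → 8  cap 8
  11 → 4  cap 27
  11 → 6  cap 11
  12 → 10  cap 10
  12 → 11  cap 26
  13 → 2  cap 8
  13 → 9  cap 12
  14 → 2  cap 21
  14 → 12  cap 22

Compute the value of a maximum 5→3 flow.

augment #1: 5→10→3 bottleneck 19, total now 19
augment #2: 5→2→4→3 bottleneck 4, total now 23
augment #3: 5→12→10→3 bottleneck 10, total now 33
augment #4: 5→2→8→1→3 bottleneck 1, total now 34

Maximum flow value: 34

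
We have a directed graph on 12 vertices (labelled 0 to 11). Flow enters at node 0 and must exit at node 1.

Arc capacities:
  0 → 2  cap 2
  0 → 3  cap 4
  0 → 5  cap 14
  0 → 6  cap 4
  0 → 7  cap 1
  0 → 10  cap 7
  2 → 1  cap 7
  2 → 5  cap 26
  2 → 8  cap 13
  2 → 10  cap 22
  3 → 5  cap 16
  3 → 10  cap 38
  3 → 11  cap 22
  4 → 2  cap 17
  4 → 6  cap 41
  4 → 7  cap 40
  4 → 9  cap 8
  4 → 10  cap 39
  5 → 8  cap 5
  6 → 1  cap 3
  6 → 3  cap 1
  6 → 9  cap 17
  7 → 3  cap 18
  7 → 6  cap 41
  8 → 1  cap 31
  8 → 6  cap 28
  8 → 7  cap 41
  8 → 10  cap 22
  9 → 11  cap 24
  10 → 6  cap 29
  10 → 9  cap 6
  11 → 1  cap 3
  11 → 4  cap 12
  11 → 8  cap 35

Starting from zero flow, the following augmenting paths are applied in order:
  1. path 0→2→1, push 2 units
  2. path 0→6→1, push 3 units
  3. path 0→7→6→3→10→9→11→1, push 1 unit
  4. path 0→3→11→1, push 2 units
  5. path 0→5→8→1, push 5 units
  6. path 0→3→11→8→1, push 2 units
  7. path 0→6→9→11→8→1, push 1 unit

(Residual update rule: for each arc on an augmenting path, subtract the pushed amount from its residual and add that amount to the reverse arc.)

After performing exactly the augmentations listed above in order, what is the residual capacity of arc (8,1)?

after path 1 (0→2→1, push 2): res(8,1)=31
after path 2 (0→6→1, push 3): res(8,1)=31
after path 3 (0→7→6→3→10→9→11→1, push 1): res(8,1)=31
after path 4 (0→3→11→1, push 2): res(8,1)=31
after path 5 (0→5→8→1, push 5): res(8,1)=26
after path 6 (0→3→11→8→1, push 2): res(8,1)=24
after path 7 (0→6→9→11→8→1, push 1): res(8,1)=23

Residual capacity of (8,1): 23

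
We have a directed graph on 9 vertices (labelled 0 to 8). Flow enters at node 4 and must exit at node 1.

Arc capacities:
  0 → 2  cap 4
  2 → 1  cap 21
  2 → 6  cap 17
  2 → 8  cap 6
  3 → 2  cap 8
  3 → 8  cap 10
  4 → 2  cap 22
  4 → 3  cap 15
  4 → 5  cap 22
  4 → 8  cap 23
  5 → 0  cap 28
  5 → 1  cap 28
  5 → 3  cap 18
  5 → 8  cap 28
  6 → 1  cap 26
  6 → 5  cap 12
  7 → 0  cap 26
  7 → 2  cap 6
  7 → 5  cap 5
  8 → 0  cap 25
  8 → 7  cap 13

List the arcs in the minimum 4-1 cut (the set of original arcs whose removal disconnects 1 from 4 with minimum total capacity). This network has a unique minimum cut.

augment #1: 4→2→1 push 21
augment #2: 4→5→1 push 22
augment #3: 4→2→6→1 push 1
augment #4: 4→3→2→6→1 push 8
augment #5: 4→8→7→5→1 push 5
augment #6: 4→8→0→2→6→1 push 4
augment #7: 4→8→7→2→6→1 push 4
max flow = 65; residual-reachable set from 4 gives S-side
cut edges (S→T): {(2,1), (2,6), (4,5), (7,5)} total cap 65

Min-cut arcs: {(2,1), (2,6), (4,5), (7,5)} (total capacity 65)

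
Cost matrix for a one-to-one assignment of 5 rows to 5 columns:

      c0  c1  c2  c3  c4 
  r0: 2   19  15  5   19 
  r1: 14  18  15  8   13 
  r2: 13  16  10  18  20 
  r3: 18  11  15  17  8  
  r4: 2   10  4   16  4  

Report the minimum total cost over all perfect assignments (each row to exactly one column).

Minimum assignment cost: 35

optimal assignment: row0→col0 (cost 2), row1→col3 (cost 8), row2→col2 (cost 10), row3→col1 (cost 11), row4→col4 (cost 4)
total = 2 + 8 + 10 + 11 + 4 = 35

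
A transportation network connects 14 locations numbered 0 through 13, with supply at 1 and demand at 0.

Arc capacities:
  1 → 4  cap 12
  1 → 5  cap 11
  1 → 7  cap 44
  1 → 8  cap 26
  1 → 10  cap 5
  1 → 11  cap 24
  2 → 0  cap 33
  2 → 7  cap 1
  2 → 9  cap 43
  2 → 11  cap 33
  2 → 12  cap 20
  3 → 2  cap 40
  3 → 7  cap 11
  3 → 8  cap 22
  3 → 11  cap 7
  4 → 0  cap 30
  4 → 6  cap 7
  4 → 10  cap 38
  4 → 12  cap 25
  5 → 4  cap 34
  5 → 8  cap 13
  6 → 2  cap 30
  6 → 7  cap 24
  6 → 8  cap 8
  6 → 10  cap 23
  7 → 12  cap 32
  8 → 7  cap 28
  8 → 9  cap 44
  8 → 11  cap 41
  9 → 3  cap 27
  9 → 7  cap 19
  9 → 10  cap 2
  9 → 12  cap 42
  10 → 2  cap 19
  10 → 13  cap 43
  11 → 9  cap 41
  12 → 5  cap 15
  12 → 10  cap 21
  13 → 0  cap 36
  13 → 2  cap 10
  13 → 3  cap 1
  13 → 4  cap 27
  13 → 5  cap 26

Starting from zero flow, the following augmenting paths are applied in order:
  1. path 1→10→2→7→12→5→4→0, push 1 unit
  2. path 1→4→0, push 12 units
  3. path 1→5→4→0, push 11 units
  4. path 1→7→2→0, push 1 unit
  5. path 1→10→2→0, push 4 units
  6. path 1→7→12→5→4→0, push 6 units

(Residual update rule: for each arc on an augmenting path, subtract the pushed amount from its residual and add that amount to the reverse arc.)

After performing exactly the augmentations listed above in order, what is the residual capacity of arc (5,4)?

Residual capacity of (5,4): 16

after path 1 (1→10→2→7→12→5→4→0, push 1): res(5,4)=33
after path 2 (1→4→0, push 12): res(5,4)=33
after path 3 (1→5→4→0, push 11): res(5,4)=22
after path 4 (1→7→2→0, push 1): res(5,4)=22
after path 5 (1→10→2→0, push 4): res(5,4)=22
after path 6 (1→7→12→5→4→0, push 6): res(5,4)=16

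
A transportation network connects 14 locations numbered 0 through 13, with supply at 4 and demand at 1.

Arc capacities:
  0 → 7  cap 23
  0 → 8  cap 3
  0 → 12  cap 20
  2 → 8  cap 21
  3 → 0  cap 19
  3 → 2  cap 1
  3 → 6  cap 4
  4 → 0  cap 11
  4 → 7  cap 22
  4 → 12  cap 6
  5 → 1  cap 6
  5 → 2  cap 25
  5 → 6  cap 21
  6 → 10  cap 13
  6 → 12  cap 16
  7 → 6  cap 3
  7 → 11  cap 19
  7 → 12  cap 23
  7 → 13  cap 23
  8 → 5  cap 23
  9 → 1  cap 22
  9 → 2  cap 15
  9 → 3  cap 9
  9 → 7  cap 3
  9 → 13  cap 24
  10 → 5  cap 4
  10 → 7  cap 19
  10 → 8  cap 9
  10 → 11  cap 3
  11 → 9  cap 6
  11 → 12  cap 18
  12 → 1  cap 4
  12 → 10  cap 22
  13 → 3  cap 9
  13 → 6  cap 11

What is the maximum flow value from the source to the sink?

augment #1: 4→12→1 bottleneck 4, total now 4
augment #2: 4→0→8→5→1 bottleneck 3, total now 7
augment #3: 4→7→11→9→1 bottleneck 6, total now 13
augment #4: 4→12→10→5→1 bottleneck 2, total now 15
augment #5: 4→0→12→10→5→1 bottleneck 1, total now 16

Maximum flow value: 16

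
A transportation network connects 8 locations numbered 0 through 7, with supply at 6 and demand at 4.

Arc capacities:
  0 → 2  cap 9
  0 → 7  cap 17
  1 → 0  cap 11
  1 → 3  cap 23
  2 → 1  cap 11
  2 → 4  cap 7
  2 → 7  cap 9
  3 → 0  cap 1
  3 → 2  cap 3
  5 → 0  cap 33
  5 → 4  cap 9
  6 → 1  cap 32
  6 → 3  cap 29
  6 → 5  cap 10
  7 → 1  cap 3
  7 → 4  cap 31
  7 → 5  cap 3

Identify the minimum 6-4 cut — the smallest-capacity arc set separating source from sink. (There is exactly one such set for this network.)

augment #1: 6→5→4 push 9
augment #2: 6→3→2→4 push 3
augment #3: 6→1→0→2→4 push 4
augment #4: 6→1→0→7→4 push 7
augment #5: 6→3→0→7→4 push 1
augment #6: 6→5→0→7→4 push 1
max flow = 25; residual-reachable set from 6 gives S-side
cut edges (S→T): {(1,0), (3,0), (3,2), (6,5)} total cap 25

Min-cut arcs: {(1,0), (3,0), (3,2), (6,5)} (total capacity 25)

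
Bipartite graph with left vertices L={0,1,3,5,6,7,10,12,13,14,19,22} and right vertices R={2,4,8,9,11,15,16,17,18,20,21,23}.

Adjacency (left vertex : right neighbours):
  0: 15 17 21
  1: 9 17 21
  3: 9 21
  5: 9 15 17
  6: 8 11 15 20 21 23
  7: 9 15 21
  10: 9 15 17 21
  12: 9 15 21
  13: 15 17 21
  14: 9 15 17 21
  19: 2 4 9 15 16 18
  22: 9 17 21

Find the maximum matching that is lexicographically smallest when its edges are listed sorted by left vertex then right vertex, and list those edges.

Lex-smallest maximum matching: {(0,15), (1,9), (3,21), (5,17), (6,8), (19,2)}

|M| = 6 (so the lex-smallest maximum matching has 6 edges)
process left vertices in ascending order; for each, take the smallest-labelled available neighbour that still permits 6 edges overall, or leave it unmatched if none does
lex-smallest matching: {0-15, 1-9, 3-21, 5-17, 6-8, 19-2}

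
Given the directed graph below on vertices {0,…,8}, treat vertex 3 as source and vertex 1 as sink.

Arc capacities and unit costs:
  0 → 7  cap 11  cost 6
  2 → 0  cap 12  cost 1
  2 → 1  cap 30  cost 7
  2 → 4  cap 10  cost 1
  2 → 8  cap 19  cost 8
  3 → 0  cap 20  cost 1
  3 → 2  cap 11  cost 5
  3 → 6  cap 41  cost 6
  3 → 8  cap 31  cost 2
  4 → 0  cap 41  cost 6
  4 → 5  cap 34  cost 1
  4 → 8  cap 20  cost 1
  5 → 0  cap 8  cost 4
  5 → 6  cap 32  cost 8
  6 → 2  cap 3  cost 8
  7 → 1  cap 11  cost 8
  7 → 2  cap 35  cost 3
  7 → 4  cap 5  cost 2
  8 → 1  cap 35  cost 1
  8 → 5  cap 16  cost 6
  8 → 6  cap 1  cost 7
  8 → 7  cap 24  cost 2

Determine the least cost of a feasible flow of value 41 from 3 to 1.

Minimum cost for 41 units: 197

shortest-cost path #1: 3→8→1 push 31 @ unit cost 3 (adds 93)
shortest-cost path #2: 3→2→4→8→1 push 4 @ unit cost 8 (adds 32)
shortest-cost path #3: 3→2→1 push 6 @ unit cost 12 (adds 72)
total cost = 197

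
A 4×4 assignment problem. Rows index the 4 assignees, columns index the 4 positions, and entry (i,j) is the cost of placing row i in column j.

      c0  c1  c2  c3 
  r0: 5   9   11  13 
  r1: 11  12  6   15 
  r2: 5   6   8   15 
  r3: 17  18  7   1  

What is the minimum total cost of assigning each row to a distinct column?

optimal assignment: row0→col0 (cost 5), row1→col2 (cost 6), row2→col1 (cost 6), row3→col3 (cost 1)
total = 5 + 6 + 6 + 1 = 18

Minimum assignment cost: 18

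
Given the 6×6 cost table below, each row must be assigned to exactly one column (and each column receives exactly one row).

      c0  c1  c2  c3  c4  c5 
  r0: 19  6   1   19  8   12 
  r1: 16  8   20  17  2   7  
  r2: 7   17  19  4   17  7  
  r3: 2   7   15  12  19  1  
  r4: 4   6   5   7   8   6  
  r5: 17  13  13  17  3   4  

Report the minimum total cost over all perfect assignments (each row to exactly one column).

optimal assignment: row0→col2 (cost 1), row1→col4 (cost 2), row2→col3 (cost 4), row3→col0 (cost 2), row4→col1 (cost 6), row5→col5 (cost 4)
total = 1 + 2 + 4 + 2 + 6 + 4 = 19

Minimum assignment cost: 19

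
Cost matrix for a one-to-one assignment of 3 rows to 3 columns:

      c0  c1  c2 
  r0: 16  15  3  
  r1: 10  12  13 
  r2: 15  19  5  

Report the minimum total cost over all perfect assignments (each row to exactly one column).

Minimum assignment cost: 30

one of 2 optimal assignments: row0→col1 (cost 15), row1→col0 (cost 10), row2→col2 (cost 5)
total = 15 + 10 + 5 = 30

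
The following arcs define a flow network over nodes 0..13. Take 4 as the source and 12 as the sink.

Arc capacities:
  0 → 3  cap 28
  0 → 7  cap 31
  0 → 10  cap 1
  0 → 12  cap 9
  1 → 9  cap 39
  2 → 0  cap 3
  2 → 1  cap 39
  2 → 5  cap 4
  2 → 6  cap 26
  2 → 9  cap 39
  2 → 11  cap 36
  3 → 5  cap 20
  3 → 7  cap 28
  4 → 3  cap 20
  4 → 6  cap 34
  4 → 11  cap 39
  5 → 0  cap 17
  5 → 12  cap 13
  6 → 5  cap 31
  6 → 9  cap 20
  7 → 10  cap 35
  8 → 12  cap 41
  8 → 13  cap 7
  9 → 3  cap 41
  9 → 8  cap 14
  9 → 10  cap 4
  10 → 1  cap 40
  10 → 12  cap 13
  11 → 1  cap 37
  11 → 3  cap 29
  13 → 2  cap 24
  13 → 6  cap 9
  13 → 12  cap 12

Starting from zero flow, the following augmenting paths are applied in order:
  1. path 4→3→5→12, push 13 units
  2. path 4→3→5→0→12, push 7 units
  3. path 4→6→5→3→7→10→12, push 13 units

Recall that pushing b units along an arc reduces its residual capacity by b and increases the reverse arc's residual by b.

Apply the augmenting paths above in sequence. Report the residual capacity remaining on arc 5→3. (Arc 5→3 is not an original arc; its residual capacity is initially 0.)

after path 1 (4→3→5→12, push 13): res(5,3)=13
after path 2 (4→3→5→0→12, push 7): res(5,3)=20
after path 3 (4→6→5→3→7→10→12, push 13): res(5,3)=7

Residual capacity of (5,3): 7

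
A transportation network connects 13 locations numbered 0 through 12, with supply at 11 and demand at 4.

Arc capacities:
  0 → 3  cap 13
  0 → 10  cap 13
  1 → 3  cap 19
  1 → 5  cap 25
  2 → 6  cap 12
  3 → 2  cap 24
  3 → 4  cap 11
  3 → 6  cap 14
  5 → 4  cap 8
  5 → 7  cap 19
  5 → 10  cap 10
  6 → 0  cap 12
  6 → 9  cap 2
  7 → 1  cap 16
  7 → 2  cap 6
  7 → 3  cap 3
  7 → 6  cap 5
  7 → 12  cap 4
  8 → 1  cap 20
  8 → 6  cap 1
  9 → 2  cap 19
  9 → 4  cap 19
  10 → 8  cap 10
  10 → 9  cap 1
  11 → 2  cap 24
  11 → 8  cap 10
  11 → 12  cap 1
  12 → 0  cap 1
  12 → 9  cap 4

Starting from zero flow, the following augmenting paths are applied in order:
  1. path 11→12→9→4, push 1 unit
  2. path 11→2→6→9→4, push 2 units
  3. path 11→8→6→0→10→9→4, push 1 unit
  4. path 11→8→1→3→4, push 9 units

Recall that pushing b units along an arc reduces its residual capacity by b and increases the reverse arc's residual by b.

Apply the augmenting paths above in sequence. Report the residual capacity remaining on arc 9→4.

after path 1 (11→12→9→4, push 1): res(9,4)=18
after path 2 (11→2→6→9→4, push 2): res(9,4)=16
after path 3 (11→8→6→0→10→9→4, push 1): res(9,4)=15
after path 4 (11→8→1→3→4, push 9): res(9,4)=15

Residual capacity of (9,4): 15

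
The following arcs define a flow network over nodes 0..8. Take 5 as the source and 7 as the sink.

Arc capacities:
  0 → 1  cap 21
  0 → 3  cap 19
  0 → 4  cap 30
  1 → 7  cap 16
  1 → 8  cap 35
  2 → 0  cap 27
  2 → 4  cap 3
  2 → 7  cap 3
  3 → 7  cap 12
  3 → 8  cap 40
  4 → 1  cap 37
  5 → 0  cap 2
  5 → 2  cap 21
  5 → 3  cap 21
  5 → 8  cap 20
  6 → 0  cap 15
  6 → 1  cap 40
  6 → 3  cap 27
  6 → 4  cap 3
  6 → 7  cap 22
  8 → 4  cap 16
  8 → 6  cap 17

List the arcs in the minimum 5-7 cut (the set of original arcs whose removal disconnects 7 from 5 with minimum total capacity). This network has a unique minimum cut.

augment #1: 5→2→7 push 3
augment #2: 5→3→7 push 12
augment #3: 5→0→1→7 push 2
augment #4: 5→8→6→7 push 17
augment #5: 5→2→0→1→7 push 14
max flow = 48; residual-reachable set from 5 gives S-side
cut edges (S→T): {(1,7), (2,7), (3,7), (8,6)} total cap 48

Min-cut arcs: {(1,7), (2,7), (3,7), (8,6)} (total capacity 48)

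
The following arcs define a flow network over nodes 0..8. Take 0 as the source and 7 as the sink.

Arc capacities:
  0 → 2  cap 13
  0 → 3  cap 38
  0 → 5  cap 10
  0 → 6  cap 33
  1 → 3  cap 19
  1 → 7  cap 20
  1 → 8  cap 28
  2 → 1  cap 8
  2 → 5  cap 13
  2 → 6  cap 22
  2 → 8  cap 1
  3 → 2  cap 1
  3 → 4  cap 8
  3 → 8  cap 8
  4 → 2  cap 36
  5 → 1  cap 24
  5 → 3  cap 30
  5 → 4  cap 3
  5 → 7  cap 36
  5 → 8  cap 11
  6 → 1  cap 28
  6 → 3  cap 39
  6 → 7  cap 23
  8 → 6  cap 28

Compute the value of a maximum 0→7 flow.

augment #1: 0→5→7 bottleneck 10, total now 10
augment #2: 0→6→7 bottleneck 23, total now 33
augment #3: 0→2→1→7 bottleneck 8, total now 41
augment #4: 0→2→5→7 bottleneck 5, total now 46
augment #5: 0→6→1→7 bottleneck 10, total now 56
augment #6: 0→3→2→5→7 bottleneck 1, total now 57
augment #7: 0→3→4→2→5→7 bottleneck 7, total now 64
augment #8: 0→3→8→6→1→7 bottleneck 2, total now 66

Maximum flow value: 66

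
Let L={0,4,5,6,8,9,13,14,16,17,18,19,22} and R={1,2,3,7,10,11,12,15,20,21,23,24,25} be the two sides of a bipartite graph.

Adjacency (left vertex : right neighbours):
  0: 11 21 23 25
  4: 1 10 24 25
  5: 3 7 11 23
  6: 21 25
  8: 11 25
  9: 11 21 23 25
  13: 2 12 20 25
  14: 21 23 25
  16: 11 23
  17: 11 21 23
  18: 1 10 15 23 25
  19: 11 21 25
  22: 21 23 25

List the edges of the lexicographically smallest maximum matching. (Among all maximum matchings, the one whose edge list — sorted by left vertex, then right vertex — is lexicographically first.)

|M| = 8 (so the lex-smallest maximum matching has 8 edges)
process left vertices in ascending order; for each, take the smallest-labelled available neighbour that still permits 8 edges overall, or leave it unmatched if none does
lex-smallest matching: {0-11, 4-1, 5-3, 6-21, 8-25, 9-23, 13-2, 18-10}

Lex-smallest maximum matching: {(0,11), (4,1), (5,3), (6,21), (8,25), (9,23), (13,2), (18,10)}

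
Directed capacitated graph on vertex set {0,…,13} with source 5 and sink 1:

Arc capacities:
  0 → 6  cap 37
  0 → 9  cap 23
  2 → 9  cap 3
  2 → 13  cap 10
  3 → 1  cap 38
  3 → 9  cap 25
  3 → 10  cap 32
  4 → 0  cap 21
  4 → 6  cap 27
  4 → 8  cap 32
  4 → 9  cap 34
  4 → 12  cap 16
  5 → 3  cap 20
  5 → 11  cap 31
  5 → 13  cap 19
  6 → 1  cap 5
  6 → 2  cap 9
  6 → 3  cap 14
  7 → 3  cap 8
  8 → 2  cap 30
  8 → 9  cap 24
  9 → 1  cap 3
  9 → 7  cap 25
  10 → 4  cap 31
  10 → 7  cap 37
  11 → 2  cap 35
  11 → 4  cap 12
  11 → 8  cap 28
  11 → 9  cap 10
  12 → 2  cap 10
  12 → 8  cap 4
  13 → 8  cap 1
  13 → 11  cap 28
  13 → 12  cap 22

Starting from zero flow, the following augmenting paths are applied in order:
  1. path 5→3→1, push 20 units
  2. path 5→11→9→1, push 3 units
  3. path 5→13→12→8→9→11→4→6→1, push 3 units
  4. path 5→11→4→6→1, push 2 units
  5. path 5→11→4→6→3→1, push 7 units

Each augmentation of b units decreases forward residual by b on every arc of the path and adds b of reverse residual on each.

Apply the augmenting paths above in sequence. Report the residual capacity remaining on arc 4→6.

Residual capacity of (4,6): 15

after path 1 (5→3→1, push 20): res(4,6)=27
after path 2 (5→11→9→1, push 3): res(4,6)=27
after path 3 (5→13→12→8→9→11→4→6→1, push 3): res(4,6)=24
after path 4 (5→11→4→6→1, push 2): res(4,6)=22
after path 5 (5→11→4→6→3→1, push 7): res(4,6)=15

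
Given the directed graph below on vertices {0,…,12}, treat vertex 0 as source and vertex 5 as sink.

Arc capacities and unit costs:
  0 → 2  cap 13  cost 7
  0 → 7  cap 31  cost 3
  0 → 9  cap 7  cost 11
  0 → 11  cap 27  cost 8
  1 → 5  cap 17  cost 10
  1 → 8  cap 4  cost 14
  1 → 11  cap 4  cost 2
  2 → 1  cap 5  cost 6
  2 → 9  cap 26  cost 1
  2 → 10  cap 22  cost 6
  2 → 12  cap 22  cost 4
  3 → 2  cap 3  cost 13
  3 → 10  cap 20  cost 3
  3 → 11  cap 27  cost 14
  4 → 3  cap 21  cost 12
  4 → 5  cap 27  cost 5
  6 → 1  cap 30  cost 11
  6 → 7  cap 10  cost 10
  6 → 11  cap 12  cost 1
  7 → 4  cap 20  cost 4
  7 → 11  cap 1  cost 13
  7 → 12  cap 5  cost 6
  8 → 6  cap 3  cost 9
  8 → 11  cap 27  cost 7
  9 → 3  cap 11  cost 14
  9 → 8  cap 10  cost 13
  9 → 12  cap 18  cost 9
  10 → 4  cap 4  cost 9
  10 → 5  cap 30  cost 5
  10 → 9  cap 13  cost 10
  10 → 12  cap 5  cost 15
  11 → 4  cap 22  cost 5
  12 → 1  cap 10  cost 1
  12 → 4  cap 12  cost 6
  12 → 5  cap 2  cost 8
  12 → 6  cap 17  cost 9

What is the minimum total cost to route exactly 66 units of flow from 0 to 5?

Minimum cost for 66 units: 1373

shortest-cost path #1: 0→7→4→5 push 20 @ unit cost 12 (adds 240)
shortest-cost path #2: 0→7→12→5 push 2 @ unit cost 17 (adds 34)
shortest-cost path #3: 0→2→10→5 push 13 @ unit cost 18 (adds 234)
shortest-cost path #4: 0→11→4→5 push 7 @ unit cost 18 (adds 126)
shortest-cost path #5: 0→7→12→1→5 push 3 @ unit cost 20 (adds 60)
shortest-cost path #6: 0→9→12→1→5 push 7 @ unit cost 31 (adds 217)
shortest-cost path #7: 0→11→4→3→10→5 push 14 @ unit cost 33 (adds 462)
total cost = 1373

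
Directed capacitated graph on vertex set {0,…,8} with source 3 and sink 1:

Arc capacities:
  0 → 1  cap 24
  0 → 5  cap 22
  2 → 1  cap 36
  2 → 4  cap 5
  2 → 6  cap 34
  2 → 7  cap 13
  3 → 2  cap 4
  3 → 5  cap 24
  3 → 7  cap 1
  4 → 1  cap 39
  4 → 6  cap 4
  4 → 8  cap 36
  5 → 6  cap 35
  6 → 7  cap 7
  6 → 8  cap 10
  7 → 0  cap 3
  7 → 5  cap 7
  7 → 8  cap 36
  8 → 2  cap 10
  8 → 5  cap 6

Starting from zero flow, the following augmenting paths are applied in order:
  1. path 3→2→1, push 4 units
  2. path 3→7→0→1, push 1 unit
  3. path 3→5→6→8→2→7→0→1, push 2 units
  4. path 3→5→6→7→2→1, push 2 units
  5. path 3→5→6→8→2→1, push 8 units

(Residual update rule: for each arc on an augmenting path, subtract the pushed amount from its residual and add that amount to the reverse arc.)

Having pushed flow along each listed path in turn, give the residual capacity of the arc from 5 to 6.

Residual capacity of (5,6): 23

after path 1 (3→2→1, push 4): res(5,6)=35
after path 2 (3→7→0→1, push 1): res(5,6)=35
after path 3 (3→5→6→8→2→7→0→1, push 2): res(5,6)=33
after path 4 (3→5→6→7→2→1, push 2): res(5,6)=31
after path 5 (3→5→6→8→2→1, push 8): res(5,6)=23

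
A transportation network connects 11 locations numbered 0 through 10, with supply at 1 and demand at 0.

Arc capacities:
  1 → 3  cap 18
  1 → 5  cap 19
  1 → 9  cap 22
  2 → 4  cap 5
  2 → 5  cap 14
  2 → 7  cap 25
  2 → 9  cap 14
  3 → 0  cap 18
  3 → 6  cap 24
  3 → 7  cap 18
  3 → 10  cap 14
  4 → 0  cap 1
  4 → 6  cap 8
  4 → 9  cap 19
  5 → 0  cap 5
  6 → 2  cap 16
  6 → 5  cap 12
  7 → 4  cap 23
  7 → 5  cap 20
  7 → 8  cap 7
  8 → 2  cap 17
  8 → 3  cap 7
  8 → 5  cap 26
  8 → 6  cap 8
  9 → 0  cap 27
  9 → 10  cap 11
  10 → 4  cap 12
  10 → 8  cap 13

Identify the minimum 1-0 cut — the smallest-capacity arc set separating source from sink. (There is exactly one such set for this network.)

Min-cut arcs: {(1,3), (1,9), (5,0)} (total capacity 45)

augment #1: 1→3→0 push 18
augment #2: 1→5→0 push 5
augment #3: 1→9→0 push 22
max flow = 45; residual-reachable set from 1 gives S-side
cut edges (S→T): {(1,3), (1,9), (5,0)} total cap 45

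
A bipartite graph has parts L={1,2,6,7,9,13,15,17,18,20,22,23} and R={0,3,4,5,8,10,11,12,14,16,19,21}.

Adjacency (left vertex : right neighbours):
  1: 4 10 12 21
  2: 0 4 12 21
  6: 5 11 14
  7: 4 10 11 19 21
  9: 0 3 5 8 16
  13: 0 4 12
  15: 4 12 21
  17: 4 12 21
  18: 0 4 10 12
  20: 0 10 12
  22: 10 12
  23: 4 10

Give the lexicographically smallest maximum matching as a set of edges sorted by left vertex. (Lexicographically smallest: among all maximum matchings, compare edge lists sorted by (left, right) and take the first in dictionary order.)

Lex-smallest maximum matching: {(1,4), (2,0), (6,5), (7,11), (9,3), (13,12), (15,21), (18,10)}

|M| = 8 (so the lex-smallest maximum matching has 8 edges)
process left vertices in ascending order; for each, take the smallest-labelled available neighbour that still permits 8 edges overall, or leave it unmatched if none does
lex-smallest matching: {1-4, 2-0, 6-5, 7-11, 9-3, 13-12, 15-21, 18-10}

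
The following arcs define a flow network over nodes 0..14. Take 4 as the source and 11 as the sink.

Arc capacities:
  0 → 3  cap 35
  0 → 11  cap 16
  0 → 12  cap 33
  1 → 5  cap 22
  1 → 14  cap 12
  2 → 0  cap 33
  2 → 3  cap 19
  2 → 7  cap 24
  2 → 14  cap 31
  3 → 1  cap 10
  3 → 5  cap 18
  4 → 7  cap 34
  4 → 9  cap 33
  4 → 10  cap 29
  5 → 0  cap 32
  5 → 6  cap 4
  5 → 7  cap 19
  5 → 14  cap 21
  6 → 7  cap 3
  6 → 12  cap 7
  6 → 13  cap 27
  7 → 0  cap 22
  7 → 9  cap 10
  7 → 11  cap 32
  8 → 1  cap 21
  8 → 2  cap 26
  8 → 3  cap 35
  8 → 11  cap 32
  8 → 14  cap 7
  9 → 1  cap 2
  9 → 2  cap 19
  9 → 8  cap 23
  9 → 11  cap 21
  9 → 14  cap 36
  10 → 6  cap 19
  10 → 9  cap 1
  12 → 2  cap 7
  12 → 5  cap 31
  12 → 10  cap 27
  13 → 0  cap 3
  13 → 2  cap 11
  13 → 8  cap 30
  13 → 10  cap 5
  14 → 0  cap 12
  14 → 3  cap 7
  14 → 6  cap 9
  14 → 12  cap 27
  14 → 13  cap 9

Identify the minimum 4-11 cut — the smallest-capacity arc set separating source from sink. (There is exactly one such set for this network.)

Min-cut arcs: {(4,7), (4,9), (10,6), (10,9)} (total capacity 87)

augment #1: 4→7→11 push 32
augment #2: 4→9→11 push 21
augment #3: 4→7→0→11 push 2
augment #4: 4→9→8→11 push 12
augment #5: 4→10→9→8→11 push 1
augment #6: 4→10→6→7→0→11 push 3
augment #7: 4→10→6→13→0→11 push 3
augment #8: 4→10→6→13→8→11 push 13
max flow = 87; residual-reachable set from 4 gives S-side
cut edges (S→T): {(4,7), (4,9), (10,6), (10,9)} total cap 87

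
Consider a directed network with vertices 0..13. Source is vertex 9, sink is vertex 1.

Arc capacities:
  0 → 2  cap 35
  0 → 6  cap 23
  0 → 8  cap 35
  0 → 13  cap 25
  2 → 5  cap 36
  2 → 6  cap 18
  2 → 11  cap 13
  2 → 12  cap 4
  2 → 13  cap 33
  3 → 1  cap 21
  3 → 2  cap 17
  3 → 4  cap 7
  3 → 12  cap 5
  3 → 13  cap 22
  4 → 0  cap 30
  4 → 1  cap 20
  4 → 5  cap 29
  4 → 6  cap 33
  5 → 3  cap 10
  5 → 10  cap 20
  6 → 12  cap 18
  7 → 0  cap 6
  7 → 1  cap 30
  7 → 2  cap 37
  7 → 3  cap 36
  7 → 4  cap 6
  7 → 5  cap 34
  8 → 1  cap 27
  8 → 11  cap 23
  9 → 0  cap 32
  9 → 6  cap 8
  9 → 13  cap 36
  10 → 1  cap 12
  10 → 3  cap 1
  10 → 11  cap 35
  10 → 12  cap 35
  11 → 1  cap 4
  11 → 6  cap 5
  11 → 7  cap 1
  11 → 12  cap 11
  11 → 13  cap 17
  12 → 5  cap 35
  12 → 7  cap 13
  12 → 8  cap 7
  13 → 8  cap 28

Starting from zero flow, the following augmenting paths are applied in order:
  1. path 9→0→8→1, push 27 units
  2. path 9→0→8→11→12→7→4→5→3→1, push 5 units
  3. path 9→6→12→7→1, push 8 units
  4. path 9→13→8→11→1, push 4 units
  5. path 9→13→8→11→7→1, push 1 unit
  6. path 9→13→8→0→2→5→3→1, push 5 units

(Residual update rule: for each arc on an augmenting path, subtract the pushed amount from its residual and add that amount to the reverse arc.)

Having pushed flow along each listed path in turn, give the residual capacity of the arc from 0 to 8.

after path 1 (9→0→8→1, push 27): res(0,8)=8
after path 2 (9→0→8→11→12→7→4→5→3→1, push 5): res(0,8)=3
after path 3 (9→6→12→7→1, push 8): res(0,8)=3
after path 4 (9→13→8→11→1, push 4): res(0,8)=3
after path 5 (9→13→8→11→7→1, push 1): res(0,8)=3
after path 6 (9→13→8→0→2→5→3→1, push 5): res(0,8)=8

Residual capacity of (0,8): 8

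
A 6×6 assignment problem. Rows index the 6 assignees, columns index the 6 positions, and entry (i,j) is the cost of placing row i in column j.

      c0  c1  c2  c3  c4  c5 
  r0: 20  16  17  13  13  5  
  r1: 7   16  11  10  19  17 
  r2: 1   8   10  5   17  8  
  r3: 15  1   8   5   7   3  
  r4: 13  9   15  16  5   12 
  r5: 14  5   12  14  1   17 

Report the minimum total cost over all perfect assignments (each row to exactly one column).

Minimum assignment cost: 32

one of 2 optimal assignments: row0→col5 (cost 5), row1→col2 (cost 11), row2→col0 (cost 1), row3→col3 (cost 5), row4→col1 (cost 9), row5→col4 (cost 1)
total = 5 + 11 + 1 + 5 + 9 + 1 = 32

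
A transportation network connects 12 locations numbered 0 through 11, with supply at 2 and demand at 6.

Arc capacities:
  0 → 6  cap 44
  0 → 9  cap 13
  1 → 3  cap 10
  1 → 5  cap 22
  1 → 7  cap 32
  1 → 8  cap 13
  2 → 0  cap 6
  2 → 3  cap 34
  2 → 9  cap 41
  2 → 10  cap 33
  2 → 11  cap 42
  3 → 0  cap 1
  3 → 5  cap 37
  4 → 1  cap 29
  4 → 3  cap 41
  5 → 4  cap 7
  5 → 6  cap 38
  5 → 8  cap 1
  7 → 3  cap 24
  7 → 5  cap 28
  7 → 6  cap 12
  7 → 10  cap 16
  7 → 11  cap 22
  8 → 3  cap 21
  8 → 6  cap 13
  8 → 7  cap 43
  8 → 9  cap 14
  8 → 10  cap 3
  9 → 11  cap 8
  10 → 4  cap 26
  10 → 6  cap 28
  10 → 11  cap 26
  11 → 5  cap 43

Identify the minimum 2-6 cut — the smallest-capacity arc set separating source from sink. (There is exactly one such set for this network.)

Min-cut arcs: {(2,0), (2,10), (3,0), (5,4), (5,6), (5,8)} (total capacity 86)

augment #1: 2→0→6 push 6
augment #2: 2→10→6 push 28
augment #3: 2→3→0→6 push 1
augment #4: 2→3→5→6 push 33
augment #5: 2→11→5→6 push 5
augment #6: 2→11→5→8→6 push 1
augment #7: 2→10→4→1→7→6 push 5
augment #8: 2→11→5→4→1→7→6 push 7
max flow = 86; residual-reachable set from 2 gives S-side
cut edges (S→T): {(2,0), (2,10), (3,0), (5,4), (5,6), (5,8)} total cap 86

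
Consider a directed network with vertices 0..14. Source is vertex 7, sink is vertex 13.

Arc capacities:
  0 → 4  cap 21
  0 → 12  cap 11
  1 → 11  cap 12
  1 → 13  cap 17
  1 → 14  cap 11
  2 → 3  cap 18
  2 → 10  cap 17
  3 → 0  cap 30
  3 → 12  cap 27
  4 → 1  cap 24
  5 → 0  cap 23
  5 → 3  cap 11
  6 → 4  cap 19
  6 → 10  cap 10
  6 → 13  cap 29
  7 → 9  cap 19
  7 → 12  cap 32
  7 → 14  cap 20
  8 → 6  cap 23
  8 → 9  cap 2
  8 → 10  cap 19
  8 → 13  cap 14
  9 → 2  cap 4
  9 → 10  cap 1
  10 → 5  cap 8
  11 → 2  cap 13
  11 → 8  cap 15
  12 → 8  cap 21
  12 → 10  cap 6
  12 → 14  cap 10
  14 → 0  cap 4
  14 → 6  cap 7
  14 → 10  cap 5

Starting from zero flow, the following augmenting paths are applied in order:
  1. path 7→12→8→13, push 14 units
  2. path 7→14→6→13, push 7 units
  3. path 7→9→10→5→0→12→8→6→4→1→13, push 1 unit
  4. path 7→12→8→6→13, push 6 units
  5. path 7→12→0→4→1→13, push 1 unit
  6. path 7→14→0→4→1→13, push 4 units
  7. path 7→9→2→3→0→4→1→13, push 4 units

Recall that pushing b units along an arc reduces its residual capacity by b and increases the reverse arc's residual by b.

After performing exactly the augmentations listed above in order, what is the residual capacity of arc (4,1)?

Residual capacity of (4,1): 14

after path 1 (7→12→8→13, push 14): res(4,1)=24
after path 2 (7→14→6→13, push 7): res(4,1)=24
after path 3 (7→9→10→5→0→12→8→6→4→1→13, push 1): res(4,1)=23
after path 4 (7→12→8→6→13, push 6): res(4,1)=23
after path 5 (7→12→0→4→1→13, push 1): res(4,1)=22
after path 6 (7→14→0→4→1→13, push 4): res(4,1)=18
after path 7 (7→9→2→3→0→4→1→13, push 4): res(4,1)=14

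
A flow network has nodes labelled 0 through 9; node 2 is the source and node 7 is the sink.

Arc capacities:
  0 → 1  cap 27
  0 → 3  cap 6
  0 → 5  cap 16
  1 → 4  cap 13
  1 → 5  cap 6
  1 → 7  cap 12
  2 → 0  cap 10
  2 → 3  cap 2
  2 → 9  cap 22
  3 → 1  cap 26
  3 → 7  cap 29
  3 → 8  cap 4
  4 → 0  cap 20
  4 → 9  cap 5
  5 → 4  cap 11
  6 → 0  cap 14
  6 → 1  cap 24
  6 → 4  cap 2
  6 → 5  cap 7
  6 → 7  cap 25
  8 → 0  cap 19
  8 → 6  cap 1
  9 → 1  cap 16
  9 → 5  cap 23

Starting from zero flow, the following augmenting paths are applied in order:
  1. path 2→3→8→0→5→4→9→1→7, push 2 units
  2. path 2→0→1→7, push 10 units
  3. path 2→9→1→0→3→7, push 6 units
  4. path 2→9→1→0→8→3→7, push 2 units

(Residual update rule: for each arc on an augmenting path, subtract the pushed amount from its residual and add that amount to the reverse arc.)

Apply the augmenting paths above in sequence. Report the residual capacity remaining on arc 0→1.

after path 1 (2→3→8→0→5→4→9→1→7, push 2): res(0,1)=27
after path 2 (2→0→1→7, push 10): res(0,1)=17
after path 3 (2→9→1→0→3→7, push 6): res(0,1)=23
after path 4 (2→9→1→0→8→3→7, push 2): res(0,1)=25

Residual capacity of (0,1): 25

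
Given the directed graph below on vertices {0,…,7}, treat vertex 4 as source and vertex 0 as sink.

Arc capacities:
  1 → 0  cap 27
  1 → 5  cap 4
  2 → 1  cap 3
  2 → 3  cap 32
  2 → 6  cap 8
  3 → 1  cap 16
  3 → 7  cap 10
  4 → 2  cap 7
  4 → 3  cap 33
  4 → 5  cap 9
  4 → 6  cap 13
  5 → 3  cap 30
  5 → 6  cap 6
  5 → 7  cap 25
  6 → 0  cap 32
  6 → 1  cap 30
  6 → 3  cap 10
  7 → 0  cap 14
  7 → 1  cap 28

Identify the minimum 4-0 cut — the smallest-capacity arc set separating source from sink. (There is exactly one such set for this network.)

augment #1: 4→6→0 push 13
augment #2: 4→2→1→0 push 3
augment #3: 4→2→6→0 push 4
augment #4: 4→3→1→0 push 16
augment #5: 4→3→7→0 push 10
augment #6: 4→5→6→0 push 6
augment #7: 4→5→7→0 push 3
max flow = 55; residual-reachable set from 4 gives S-side
cut edges (S→T): {(3,1), (3,7), (4,2), (4,5), (4,6)} total cap 55

Min-cut arcs: {(3,1), (3,7), (4,2), (4,5), (4,6)} (total capacity 55)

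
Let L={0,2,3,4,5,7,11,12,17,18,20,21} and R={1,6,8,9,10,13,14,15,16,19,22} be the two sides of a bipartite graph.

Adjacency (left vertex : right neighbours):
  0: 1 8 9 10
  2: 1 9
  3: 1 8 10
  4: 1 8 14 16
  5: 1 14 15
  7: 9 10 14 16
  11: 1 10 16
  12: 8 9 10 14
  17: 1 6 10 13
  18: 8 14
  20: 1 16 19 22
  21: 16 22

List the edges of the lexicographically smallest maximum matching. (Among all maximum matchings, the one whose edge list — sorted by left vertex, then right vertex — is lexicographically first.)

|M| = 10 (so the lex-smallest maximum matching has 10 edges)
process left vertices in ascending order; for each, take the smallest-labelled available neighbour that still permits 10 edges overall, or leave it unmatched if none does
lex-smallest matching: {0-1, 2-9, 3-8, 4-14, 5-15, 7-10, 11-16, 17-6, 20-19, 21-22}

Lex-smallest maximum matching: {(0,1), (2,9), (3,8), (4,14), (5,15), (7,10), (11,16), (17,6), (20,19), (21,22)}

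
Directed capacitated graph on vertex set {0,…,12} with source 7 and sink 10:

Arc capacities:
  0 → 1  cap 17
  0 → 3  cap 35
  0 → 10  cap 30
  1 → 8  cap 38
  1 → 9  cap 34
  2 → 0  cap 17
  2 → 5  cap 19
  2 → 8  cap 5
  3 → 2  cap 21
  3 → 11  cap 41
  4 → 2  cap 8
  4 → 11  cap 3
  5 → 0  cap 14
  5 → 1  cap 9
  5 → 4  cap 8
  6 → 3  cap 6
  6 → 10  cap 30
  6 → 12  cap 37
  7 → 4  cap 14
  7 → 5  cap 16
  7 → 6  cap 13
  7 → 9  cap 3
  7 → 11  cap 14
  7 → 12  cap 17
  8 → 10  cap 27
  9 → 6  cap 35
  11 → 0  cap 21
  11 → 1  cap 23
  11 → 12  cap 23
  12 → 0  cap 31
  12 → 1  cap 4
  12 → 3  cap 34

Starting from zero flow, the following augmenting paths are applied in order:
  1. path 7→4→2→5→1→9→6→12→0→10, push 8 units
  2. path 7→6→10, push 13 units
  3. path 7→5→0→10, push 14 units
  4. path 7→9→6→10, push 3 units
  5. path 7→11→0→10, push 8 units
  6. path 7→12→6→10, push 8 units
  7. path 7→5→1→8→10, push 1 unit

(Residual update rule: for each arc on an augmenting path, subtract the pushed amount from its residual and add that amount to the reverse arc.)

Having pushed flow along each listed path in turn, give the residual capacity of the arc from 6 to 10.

Residual capacity of (6,10): 6

after path 1 (7→4→2→5→1→9→6→12→0→10, push 8): res(6,10)=30
after path 2 (7→6→10, push 13): res(6,10)=17
after path 3 (7→5→0→10, push 14): res(6,10)=17
after path 4 (7→9→6→10, push 3): res(6,10)=14
after path 5 (7→11→0→10, push 8): res(6,10)=14
after path 6 (7→12→6→10, push 8): res(6,10)=6
after path 7 (7→5→1→8→10, push 1): res(6,10)=6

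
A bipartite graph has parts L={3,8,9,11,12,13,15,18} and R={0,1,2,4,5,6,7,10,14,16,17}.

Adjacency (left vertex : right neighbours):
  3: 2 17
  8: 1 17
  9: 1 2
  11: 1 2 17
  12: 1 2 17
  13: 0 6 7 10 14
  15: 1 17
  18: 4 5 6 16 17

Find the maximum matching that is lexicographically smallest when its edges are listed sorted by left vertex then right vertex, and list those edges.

|M| = 5 (so the lex-smallest maximum matching has 5 edges)
process left vertices in ascending order; for each, take the smallest-labelled available neighbour that still permits 5 edges overall, or leave it unmatched if none does
lex-smallest matching: {3-2, 8-1, 11-17, 13-0, 18-4}

Lex-smallest maximum matching: {(3,2), (8,1), (11,17), (13,0), (18,4)}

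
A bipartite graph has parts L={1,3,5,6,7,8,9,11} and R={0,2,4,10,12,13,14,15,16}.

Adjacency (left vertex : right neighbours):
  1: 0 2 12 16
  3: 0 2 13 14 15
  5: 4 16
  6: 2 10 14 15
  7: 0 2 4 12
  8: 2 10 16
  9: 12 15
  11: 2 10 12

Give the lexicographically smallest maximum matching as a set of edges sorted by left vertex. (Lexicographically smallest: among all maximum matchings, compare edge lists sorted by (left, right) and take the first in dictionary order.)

|M| = 8 (so the lex-smallest maximum matching has 8 edges)
process left vertices in ascending order; for each, take the smallest-labelled available neighbour that still permits 8 edges overall, or leave it unmatched if none does
lex-smallest matching: {1-0, 3-2, 5-4, 6-14, 7-12, 8-16, 9-15, 11-10}

Lex-smallest maximum matching: {(1,0), (3,2), (5,4), (6,14), (7,12), (8,16), (9,15), (11,10)}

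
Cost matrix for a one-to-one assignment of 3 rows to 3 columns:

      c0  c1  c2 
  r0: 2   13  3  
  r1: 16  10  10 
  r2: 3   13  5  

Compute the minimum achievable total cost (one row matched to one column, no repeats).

optimal assignment: row0→col2 (cost 3), row1→col1 (cost 10), row2→col0 (cost 3)
total = 3 + 10 + 3 = 16

Minimum assignment cost: 16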